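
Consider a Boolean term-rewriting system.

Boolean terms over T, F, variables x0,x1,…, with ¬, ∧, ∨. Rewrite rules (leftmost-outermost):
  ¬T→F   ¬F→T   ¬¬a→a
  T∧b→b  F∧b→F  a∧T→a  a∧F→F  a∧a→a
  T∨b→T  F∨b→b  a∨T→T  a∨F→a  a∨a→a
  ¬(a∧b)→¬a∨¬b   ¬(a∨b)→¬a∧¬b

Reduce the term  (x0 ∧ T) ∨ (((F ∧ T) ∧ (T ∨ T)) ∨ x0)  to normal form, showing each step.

Answer: normal form = x0  (in 5 steps)

Derivation:
  start: (x0 ∧ T) ∨ (((F ∧ T) ∧ (T ∨ T)) ∨ x0)
  [1] x0 ∨ (((F ∧ T) ∧ (T ∨ T)) ∨ x0)
  [2] x0 ∨ ((F ∧ (T ∨ T)) ∨ x0)
  [3] x0 ∨ (F ∨ x0)
  [4] x0 ∨ x0
  [5] x0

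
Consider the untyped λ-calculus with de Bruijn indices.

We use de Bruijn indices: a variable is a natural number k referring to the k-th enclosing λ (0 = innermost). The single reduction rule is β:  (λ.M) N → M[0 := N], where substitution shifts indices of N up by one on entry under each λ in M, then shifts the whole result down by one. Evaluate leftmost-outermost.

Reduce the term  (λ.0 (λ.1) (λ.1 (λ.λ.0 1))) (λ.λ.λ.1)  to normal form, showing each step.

  start: (λ.0 (λ.1) (λ.1 (λ.λ.0 1))) (λ.λ.λ.1)
  →1  (λ.λ.λ.1) (λ.λ.λ.λ.1) (λ.(λ.λ.λ.1) (λ.λ.0 1))
  →2  (λ.λ.1) (λ.(λ.λ.λ.1) (λ.λ.0 1))
  →3  λ.λ.(λ.λ.λ.1) (λ.λ.0 1)
  →4  λ.λ.λ.λ.1

Answer: normal form = λ.λ.λ.λ.1  (in 4 steps)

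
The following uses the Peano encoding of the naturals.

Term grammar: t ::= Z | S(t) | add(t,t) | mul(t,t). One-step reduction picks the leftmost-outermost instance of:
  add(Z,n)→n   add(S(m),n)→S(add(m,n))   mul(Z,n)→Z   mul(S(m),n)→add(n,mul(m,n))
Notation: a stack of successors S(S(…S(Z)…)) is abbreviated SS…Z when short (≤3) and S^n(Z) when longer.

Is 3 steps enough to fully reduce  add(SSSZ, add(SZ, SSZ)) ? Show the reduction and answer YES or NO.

  start: add(SSSZ, add(SZ, SSZ))
  [1] S(add(SSZ, add(SZ, SSZ)))
  [2] S(S(add(SZ, add(SZ, SSZ))))
  [3] S(S(S(add(Z, add(SZ, SSZ)))))

Answer: NO — after 3 steps the term is S(S(S(add(Z, add(SZ, SSZ))))), not yet normal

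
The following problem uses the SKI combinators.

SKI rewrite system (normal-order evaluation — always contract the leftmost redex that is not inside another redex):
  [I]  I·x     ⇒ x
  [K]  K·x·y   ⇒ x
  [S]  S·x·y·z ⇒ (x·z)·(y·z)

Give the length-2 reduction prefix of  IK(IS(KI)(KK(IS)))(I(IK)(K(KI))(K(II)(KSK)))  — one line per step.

Answer: after 2 steps: IS(KI)(KK(IS))

Working:
  start: IK(IS(KI)(KK(IS)))(I(IK)(K(KI))(K(II)(KSK)))
  step 1: K(IS(KI)(KK(IS)))(I(IK)(K(KI))(K(II)(KSK)))
  step 2: IS(KI)(KK(IS))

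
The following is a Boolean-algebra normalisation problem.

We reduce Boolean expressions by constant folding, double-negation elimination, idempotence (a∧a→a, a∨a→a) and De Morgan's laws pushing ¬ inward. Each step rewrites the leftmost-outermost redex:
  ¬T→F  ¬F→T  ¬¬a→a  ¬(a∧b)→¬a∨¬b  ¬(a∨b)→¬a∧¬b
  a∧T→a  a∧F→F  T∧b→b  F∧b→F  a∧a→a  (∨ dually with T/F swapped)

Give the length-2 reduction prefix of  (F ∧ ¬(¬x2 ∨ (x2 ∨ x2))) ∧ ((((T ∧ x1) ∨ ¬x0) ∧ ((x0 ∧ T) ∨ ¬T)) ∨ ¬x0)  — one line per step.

Answer: after 2 steps: F

Working:
  start: (F ∧ ¬(¬x2 ∨ (x2 ∨ x2))) ∧ ((((T ∧ x1) ∨ ¬x0) ∧ ((x0 ∧ T) ∨ ¬T)) ∨ ¬x0)
  step 1: F ∧ ((((T ∧ x1) ∨ ¬x0) ∧ ((x0 ∧ T) ∨ ¬T)) ∨ ¬x0)
  step 2: F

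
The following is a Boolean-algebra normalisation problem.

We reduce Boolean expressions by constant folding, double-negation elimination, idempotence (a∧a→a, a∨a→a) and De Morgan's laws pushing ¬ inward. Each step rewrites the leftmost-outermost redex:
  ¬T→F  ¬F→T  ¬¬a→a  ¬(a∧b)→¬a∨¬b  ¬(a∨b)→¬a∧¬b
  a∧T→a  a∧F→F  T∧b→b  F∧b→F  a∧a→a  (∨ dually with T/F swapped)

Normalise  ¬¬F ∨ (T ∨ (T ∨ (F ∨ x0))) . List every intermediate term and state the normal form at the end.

  start: ¬¬F ∨ (T ∨ (T ∨ (F ∨ x0)))
  step 1: F ∨ (T ∨ (T ∨ (F ∨ x0)))
  step 2: T ∨ (T ∨ (F ∨ x0))
  step 3: T

Answer: normal form = T  (in 3 steps)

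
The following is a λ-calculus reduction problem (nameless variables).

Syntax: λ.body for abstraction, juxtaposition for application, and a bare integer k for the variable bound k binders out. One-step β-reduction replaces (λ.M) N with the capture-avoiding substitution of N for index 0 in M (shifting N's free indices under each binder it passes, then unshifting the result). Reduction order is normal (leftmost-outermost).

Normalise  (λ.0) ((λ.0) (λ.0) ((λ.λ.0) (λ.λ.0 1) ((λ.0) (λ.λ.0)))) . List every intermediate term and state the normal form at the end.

  start: (λ.0) ((λ.0) (λ.0) ((λ.λ.0) (λ.λ.0 1) ((λ.0) (λ.λ.0))))
  step 1: (λ.0) (λ.0) ((λ.λ.0) (λ.λ.0 1) ((λ.0) (λ.λ.0)))
  step 2: (λ.0) ((λ.λ.0) (λ.λ.0 1) ((λ.0) (λ.λ.0)))
  step 3: (λ.λ.0) (λ.λ.0 1) ((λ.0) (λ.λ.0))
  step 4: (λ.0) ((λ.0) (λ.λ.0))
  step 5: (λ.0) (λ.λ.0)
  step 6: λ.λ.0

Answer: normal form = λ.λ.0  (in 6 steps)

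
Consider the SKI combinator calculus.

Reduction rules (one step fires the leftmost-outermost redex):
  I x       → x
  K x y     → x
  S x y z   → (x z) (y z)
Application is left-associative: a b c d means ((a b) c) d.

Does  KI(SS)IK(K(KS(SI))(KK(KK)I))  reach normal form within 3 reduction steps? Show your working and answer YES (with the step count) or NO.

Answer: NO — after 3 steps the term is K(K(KS(SI))(KK(KK)I)), not yet normal

Derivation:
  start: KI(SS)IK(K(KS(SI))(KK(KK)I))
  →1  IIK(K(KS(SI))(KK(KK)I))
  →2  IK(K(KS(SI))(KK(KK)I))
  →3  K(K(KS(SI))(KK(KK)I))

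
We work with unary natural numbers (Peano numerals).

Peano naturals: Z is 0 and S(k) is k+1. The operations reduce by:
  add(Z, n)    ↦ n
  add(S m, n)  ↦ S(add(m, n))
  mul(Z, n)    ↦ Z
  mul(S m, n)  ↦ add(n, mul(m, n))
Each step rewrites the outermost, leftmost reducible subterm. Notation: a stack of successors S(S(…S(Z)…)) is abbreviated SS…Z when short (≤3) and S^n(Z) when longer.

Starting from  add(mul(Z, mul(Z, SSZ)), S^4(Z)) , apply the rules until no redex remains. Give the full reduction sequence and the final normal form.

Answer: normal form = S^4(Z)  (in 2 steps)

Derivation:
  start: add(mul(Z, mul(Z, SSZ)), S^4(Z))
  step 1: add(Z, S^4(Z))
  step 2: S^4(Z)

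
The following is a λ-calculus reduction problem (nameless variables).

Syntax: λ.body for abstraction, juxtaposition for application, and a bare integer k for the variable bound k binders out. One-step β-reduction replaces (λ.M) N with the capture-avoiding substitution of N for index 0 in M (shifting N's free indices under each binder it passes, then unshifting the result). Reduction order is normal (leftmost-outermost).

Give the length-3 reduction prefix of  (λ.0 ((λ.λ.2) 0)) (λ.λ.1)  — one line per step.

Answer: after 3 steps: λ.λ.λ.λ.1

Working:
  start: (λ.0 ((λ.λ.2) 0)) (λ.λ.1)
  step 1: (λ.λ.1) ((λ.λ.λ.λ.1) (λ.λ.1))
  step 2: λ.(λ.λ.λ.λ.1) (λ.λ.1)
  step 3: λ.λ.λ.λ.1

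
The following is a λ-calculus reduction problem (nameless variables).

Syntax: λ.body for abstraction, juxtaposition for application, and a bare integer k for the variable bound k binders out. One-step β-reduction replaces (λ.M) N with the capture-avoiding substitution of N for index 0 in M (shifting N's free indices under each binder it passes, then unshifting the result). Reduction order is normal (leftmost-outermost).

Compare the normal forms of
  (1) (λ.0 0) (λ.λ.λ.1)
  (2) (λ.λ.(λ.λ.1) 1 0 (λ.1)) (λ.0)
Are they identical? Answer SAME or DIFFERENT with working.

Answer: SAME — A ⇓ λ.λ.1, B ⇓ λ.λ.1

Derivation:
Term A:
  start: (λ.0 0) (λ.λ.λ.1)
  →1  (λ.λ.λ.1) (λ.λ.λ.1)
  →2  λ.λ.1

Term B:
  start: (λ.λ.(λ.λ.1) 1 0 (λ.1)) (λ.0)
  →1  λ.(λ.λ.1) (λ.0) 0 (λ.1)
  →2  λ.(λ.λ.0) 0 (λ.1)
  →3  λ.(λ.0) (λ.1)
  →4  λ.λ.1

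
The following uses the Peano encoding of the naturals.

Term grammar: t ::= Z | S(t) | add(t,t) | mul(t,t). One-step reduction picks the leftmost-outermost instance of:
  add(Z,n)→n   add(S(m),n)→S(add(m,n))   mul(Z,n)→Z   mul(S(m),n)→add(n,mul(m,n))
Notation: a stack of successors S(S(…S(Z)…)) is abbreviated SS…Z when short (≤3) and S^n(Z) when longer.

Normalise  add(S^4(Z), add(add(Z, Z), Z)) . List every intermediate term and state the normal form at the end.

  start: add(S^4(Z), add(add(Z, Z), Z))
  [1] S(add(SSSZ, add(add(Z, Z), Z)))
  [2] S(S(add(SSZ, add(add(Z, Z), Z))))
  [3] S(S(S(add(SZ, add(add(Z, Z), Z)))))
  [4] S(S(S(S(add(Z, add(add(Z, Z), Z))))))
  [5] S(S(S(S(add(add(Z, Z), Z)))))
  [6] S(S(S(S(add(Z, Z)))))
  [7] S^4(Z)

Answer: normal form = S^4(Z)  (in 7 steps)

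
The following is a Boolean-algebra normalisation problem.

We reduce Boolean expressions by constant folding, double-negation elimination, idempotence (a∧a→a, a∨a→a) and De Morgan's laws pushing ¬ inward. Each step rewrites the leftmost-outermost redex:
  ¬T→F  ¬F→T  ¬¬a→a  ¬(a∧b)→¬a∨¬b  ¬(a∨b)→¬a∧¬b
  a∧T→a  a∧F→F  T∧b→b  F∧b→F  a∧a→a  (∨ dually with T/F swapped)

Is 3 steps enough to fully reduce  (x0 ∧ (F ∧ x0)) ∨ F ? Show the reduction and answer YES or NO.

  start: (x0 ∧ (F ∧ x0)) ∨ F
  step 1: x0 ∧ (F ∧ x0)
  step 2: x0 ∧ F
  step 3: F

Answer: YES — reaches normal form F in 3 ≤ 3 steps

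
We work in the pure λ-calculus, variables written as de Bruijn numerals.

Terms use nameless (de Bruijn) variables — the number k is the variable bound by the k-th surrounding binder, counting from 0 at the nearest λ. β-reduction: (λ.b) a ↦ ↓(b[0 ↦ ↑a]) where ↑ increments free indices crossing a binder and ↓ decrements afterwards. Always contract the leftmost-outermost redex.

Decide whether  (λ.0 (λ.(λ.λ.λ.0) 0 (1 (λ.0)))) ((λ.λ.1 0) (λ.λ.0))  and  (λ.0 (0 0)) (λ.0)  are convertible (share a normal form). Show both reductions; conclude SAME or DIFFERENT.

Answer: SAME — A ⇓ λ.0, B ⇓ λ.0

Working:
Term A:
  start: (λ.0 (λ.(λ.λ.λ.0) 0 (1 (λ.0)))) ((λ.λ.1 0) (λ.λ.0))
  →1  (λ.λ.1 0) (λ.λ.0) (λ.(λ.λ.λ.0) 0 ((λ.λ.1 0) (λ.λ.0) (λ.0)))
  →2  (λ.(λ.λ.0) 0) (λ.(λ.λ.λ.0) 0 ((λ.λ.1 0) (λ.λ.0) (λ.0)))
  →3  (λ.λ.0) (λ.(λ.λ.λ.0) 0 ((λ.λ.1 0) (λ.λ.0) (λ.0)))
  →4  λ.0

Term B:
  start: (λ.0 (0 0)) (λ.0)
  →1  (λ.0) ((λ.0) (λ.0))
  →2  (λ.0) (λ.0)
  →3  λ.0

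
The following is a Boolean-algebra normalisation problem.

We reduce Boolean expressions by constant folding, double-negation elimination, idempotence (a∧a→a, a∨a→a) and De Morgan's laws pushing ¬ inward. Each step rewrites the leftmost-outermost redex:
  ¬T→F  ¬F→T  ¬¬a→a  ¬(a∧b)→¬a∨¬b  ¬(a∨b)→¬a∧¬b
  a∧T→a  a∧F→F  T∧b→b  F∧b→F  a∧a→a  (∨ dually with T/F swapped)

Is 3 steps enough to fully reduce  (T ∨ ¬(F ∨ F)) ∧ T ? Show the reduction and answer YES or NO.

Answer: YES — reaches normal form T in 2 ≤ 3 steps

Working:
  start: (T ∨ ¬(F ∨ F)) ∧ T
  step 1: T ∨ ¬(F ∨ F)
  step 2: T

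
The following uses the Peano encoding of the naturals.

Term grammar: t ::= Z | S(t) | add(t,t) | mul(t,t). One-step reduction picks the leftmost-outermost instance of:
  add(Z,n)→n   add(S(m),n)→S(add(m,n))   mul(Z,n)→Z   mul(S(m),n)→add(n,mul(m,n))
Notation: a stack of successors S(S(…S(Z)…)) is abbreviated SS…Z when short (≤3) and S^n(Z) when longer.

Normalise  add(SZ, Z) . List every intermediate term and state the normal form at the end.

Answer: normal form = SZ  (in 2 steps)

Reduction:
  start: add(SZ, Z)
  [1] S(add(Z, Z))
  [2] SZ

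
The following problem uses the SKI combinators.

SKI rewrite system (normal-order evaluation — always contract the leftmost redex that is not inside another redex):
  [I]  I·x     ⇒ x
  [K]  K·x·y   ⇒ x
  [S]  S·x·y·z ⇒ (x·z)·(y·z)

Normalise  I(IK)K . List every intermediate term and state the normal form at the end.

Answer: normal form = KK  (in 2 steps)

Derivation:
  start: I(IK)K
  [1] IKK
  [2] KK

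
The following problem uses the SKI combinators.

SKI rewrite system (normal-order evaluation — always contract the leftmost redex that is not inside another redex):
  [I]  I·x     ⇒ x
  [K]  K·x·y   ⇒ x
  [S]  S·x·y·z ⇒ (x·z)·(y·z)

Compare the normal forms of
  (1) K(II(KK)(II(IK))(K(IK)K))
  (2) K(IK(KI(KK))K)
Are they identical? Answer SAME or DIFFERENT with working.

Term A:
  start: K(II(KK)(II(IK))(K(IK)K))
  [1] K(I(KK)(II(IK))(K(IK)K))
  [2] K(KK(II(IK))(K(IK)K))
  [3] K(K(K(IK)K))
  [4] K(K(IK))
  [5] K(KK)

Term B:
  start: K(IK(KI(KK))K)
  [1] K(K(KI(KK))K)
  [2] K(KI(KK))
  [3] KI

Answer: DIFFERENT — A ⇓ K(KK), B ⇓ KI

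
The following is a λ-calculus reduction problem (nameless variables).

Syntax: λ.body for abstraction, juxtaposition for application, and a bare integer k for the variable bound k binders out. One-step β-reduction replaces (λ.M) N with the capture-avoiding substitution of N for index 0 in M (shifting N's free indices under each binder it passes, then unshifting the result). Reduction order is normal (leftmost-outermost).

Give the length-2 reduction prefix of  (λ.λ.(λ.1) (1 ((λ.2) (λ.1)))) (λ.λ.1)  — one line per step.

  start: (λ.λ.(λ.1) (1 ((λ.2) (λ.1)))) (λ.λ.1)
  →1  λ.(λ.1) ((λ.λ.1) ((λ.λ.λ.1) (λ.1)))
  →2  λ.0

Answer: after 2 steps: λ.0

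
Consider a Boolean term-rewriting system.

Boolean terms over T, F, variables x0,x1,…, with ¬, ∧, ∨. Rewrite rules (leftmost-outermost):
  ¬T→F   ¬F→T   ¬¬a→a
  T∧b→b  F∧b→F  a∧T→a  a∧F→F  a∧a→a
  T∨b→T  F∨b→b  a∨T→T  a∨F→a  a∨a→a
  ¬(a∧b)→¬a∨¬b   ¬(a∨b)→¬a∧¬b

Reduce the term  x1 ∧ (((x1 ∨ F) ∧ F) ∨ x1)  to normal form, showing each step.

Answer: normal form = x1  (in 3 steps)

Working:
  start: x1 ∧ (((x1 ∨ F) ∧ F) ∨ x1)
  step 1: x1 ∧ (F ∨ x1)
  step 2: x1 ∧ x1
  step 3: x1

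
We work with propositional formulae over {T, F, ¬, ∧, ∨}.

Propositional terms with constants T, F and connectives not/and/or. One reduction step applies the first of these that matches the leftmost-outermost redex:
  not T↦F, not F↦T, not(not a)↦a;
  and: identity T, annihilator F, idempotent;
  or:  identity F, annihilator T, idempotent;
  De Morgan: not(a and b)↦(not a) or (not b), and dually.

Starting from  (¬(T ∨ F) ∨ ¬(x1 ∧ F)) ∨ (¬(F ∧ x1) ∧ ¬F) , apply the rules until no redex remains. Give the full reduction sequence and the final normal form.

  start: (¬(T ∨ F) ∨ ¬(x1 ∧ F)) ∨ (¬(F ∧ x1) ∧ ¬F)
  →1  ((¬T ∧ ¬F) ∨ ¬(x1 ∧ F)) ∨ (¬(F ∧ x1) ∧ ¬F)
  →2  ((F ∧ ¬F) ∨ ¬(x1 ∧ F)) ∨ (¬(F ∧ x1) ∧ ¬F)
  →3  (F ∨ ¬(x1 ∧ F)) ∨ (¬(F ∧ x1) ∧ ¬F)
  →4  ¬(x1 ∧ F) ∨ (¬(F ∧ x1) ∧ ¬F)
  →5  (¬x1 ∨ ¬F) ∨ (¬(F ∧ x1) ∧ ¬F)
  →6  (¬x1 ∨ T) ∨ (¬(F ∧ x1) ∧ ¬F)
  →7  T ∨ (¬(F ∧ x1) ∧ ¬F)
  →8  T

Answer: normal form = T  (in 8 steps)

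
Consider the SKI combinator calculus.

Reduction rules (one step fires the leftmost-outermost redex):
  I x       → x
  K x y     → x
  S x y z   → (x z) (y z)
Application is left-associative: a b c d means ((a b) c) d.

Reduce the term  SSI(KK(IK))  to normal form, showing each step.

Answer: normal form = SKK  (in 4 steps)

Reduction:
  start: SSI(KK(IK))
  step 1: S(KK(IK))(I(KK(IK)))
  step 2: SK(I(KK(IK)))
  step 3: SK(KK(IK))
  step 4: SKK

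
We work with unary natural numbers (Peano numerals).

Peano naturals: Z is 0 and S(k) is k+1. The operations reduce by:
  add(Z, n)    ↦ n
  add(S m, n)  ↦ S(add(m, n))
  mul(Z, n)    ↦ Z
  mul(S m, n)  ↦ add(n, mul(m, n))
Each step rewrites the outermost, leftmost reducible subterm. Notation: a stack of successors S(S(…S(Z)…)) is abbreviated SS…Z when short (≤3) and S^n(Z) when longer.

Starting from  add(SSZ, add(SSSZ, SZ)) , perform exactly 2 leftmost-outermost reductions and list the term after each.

  start: add(SSZ, add(SSSZ, SZ))
  step 1: S(add(SZ, add(SSSZ, SZ)))
  step 2: S(S(add(Z, add(SSSZ, SZ))))

Answer: after 2 steps: S(S(add(Z, add(SSSZ, SZ))))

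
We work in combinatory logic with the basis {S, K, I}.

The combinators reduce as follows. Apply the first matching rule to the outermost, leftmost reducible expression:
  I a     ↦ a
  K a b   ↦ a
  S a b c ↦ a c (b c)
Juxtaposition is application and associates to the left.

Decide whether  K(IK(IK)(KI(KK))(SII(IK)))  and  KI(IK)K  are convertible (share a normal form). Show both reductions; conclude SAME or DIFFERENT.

Term A:
  start: K(IK(IK)(KI(KK))(SII(IK)))
  [1] K(K(IK)(KI(KK))(SII(IK)))
  [2] K(IK(SII(IK)))
  [3] K(K(SII(IK)))
  [4] K(K(I(IK)(I(IK))))
  [5] K(K(IK(I(IK))))
  [6] K(K(K(I(IK))))
  [7] K(K(K(IK)))
  [8] K(K(KK))

Term B:
  start: KI(IK)K
  [1] IK
  [2] K

Answer: DIFFERENT — A ⇓ K(K(KK)), B ⇓ K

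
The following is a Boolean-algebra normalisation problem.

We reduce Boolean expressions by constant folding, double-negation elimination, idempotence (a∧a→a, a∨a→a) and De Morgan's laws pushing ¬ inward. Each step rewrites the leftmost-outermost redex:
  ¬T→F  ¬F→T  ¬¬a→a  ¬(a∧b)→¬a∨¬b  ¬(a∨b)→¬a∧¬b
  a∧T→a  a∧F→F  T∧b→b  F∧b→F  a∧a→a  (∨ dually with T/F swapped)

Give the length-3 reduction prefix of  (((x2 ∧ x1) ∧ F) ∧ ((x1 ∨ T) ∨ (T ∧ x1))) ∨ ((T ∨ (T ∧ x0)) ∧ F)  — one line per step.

  start: (((x2 ∧ x1) ∧ F) ∧ ((x1 ∨ T) ∨ (T ∧ x1))) ∨ ((T ∨ (T ∧ x0)) ∧ F)
  →1  (F ∧ ((x1 ∨ T) ∨ (T ∧ x1))) ∨ ((T ∨ (T ∧ x0)) ∧ F)
  →2  F ∨ ((T ∨ (T ∧ x0)) ∧ F)
  →3  (T ∨ (T ∧ x0)) ∧ F

Answer: after 3 steps: (T ∨ (T ∧ x0)) ∧ F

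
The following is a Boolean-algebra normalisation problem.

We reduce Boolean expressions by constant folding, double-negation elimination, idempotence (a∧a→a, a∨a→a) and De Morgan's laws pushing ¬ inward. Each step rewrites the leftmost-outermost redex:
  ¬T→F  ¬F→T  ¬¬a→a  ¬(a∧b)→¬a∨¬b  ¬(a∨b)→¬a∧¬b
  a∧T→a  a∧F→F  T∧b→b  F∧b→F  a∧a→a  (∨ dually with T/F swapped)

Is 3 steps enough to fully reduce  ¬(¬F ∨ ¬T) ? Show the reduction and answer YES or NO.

  start: ¬(¬F ∨ ¬T)
  →1  ¬¬F ∧ ¬¬T
  →2  F ∧ ¬¬T
  →3  F

Answer: YES — reaches normal form F in 3 ≤ 3 steps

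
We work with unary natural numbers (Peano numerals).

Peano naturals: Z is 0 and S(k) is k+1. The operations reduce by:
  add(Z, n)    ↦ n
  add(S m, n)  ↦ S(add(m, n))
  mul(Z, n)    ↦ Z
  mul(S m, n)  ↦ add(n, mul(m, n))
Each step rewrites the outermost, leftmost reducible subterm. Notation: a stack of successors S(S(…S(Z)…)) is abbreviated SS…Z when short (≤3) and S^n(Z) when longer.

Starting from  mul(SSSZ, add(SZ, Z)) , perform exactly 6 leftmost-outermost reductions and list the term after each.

  start: mul(SSSZ, add(SZ, Z))
  →1  add(add(SZ, Z), mul(SSZ, add(SZ, Z)))
  →2  add(S(add(Z, Z)), mul(SSZ, add(SZ, Z)))
  →3  S(add(add(Z, Z), mul(SSZ, add(SZ, Z))))
  →4  S(add(Z, mul(SSZ, add(SZ, Z))))
  →5  S(mul(SSZ, add(SZ, Z)))
  →6  S(add(add(SZ, Z), mul(SZ, add(SZ, Z))))

Answer: after 6 steps: S(add(add(SZ, Z), mul(SZ, add(SZ, Z))))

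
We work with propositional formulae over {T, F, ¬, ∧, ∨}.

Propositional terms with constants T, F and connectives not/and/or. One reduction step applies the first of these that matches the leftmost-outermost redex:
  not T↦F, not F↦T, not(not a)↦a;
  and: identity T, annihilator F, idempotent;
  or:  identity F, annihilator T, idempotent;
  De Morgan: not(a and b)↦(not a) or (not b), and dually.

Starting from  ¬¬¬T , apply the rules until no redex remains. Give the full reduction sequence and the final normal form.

  start: ¬¬¬T
  [1] ¬T
  [2] F

Answer: normal form = F  (in 2 steps)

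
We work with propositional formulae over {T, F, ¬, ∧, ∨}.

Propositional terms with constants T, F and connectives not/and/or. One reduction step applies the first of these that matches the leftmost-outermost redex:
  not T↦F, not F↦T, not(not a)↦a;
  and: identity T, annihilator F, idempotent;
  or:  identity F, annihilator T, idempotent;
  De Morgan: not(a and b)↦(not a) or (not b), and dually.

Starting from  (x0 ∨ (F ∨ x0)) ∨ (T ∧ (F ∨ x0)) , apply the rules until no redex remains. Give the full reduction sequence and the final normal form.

  start: (x0 ∨ (F ∨ x0)) ∨ (T ∧ (F ∨ x0))
  [1] (x0 ∨ x0) ∨ (T ∧ (F ∨ x0))
  [2] x0 ∨ (T ∧ (F ∨ x0))
  [3] x0 ∨ (F ∨ x0)
  [4] x0 ∨ x0
  [5] x0

Answer: normal form = x0  (in 5 steps)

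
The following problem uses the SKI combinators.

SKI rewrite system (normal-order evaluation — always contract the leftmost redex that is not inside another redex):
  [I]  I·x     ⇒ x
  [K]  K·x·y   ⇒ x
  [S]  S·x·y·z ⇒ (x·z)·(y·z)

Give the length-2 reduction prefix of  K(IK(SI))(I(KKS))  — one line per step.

Answer: after 2 steps: K(SI)

Reduction:
  start: K(IK(SI))(I(KKS))
  [1] IK(SI)
  [2] K(SI)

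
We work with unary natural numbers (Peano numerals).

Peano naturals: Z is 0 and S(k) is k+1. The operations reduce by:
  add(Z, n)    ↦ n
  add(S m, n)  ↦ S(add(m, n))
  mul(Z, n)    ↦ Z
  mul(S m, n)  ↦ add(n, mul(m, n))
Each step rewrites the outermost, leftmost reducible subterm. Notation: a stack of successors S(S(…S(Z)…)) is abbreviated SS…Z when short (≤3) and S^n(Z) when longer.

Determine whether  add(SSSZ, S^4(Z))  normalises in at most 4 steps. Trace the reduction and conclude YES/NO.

Answer: YES — reaches normal form S^7(Z) in 4 ≤ 4 steps

Derivation:
  start: add(SSSZ, S^4(Z))
  [1] S(add(SSZ, S^4(Z)))
  [2] S(S(add(SZ, S^4(Z))))
  [3] S(S(S(add(Z, S^4(Z)))))
  [4] S^7(Z)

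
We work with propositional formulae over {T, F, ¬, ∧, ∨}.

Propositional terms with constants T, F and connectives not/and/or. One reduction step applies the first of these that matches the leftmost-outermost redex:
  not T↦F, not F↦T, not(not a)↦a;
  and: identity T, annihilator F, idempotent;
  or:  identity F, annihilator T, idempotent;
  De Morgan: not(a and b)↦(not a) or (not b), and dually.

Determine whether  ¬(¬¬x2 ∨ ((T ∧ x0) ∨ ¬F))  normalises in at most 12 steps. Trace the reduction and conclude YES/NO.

  start: ¬(¬¬x2 ∨ ((T ∧ x0) ∨ ¬F))
  →1  ¬¬¬x2 ∧ ¬((T ∧ x0) ∨ ¬F)
  →2  ¬x2 ∧ ¬((T ∧ x0) ∨ ¬F)
  →3  ¬x2 ∧ (¬(T ∧ x0) ∧ ¬¬F)
  →4  ¬x2 ∧ ((¬T ∨ ¬x0) ∧ ¬¬F)
  →5  ¬x2 ∧ ((F ∨ ¬x0) ∧ ¬¬F)
  →6  ¬x2 ∧ (¬x0 ∧ ¬¬F)
  →7  ¬x2 ∧ (¬x0 ∧ F)
  →8  ¬x2 ∧ F
  →9  F

Answer: YES — reaches normal form F in 9 ≤ 12 steps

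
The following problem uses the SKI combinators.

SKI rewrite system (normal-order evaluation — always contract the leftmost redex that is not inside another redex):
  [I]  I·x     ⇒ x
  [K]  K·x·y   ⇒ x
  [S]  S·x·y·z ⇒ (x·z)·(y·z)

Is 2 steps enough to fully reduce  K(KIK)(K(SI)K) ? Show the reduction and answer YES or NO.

  start: K(KIK)(K(SI)K)
  [1] KIK
  [2] I

Answer: YES — reaches normal form I in 2 ≤ 2 steps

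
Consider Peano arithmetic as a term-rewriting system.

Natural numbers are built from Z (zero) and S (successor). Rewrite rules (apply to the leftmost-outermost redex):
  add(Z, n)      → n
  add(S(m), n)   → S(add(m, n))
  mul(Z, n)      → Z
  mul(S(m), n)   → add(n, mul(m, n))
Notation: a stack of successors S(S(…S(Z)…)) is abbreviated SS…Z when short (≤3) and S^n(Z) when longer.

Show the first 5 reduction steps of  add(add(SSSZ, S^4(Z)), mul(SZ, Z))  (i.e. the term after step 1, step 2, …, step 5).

  start: add(add(SSSZ, S^4(Z)), mul(SZ, Z))
  step 1: add(S(add(SSZ, S^4(Z))), mul(SZ, Z))
  step 2: S(add(add(SSZ, S^4(Z)), mul(SZ, Z)))
  step 3: S(add(S(add(SZ, S^4(Z))), mul(SZ, Z)))
  step 4: S(S(add(add(SZ, S^4(Z)), mul(SZ, Z))))
  step 5: S(S(add(S(add(Z, S^4(Z))), mul(SZ, Z))))

Answer: after 5 steps: S(S(add(S(add(Z, S^4(Z))), mul(SZ, Z))))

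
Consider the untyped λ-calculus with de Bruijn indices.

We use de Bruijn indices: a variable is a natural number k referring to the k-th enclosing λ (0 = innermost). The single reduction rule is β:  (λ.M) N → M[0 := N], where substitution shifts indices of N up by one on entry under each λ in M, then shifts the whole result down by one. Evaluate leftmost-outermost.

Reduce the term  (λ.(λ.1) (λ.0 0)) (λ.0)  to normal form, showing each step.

Answer: normal form = λ.0  (in 2 steps)

Derivation:
  start: (λ.(λ.1) (λ.0 0)) (λ.0)
  step 1: (λ.λ.0) (λ.0 0)
  step 2: λ.0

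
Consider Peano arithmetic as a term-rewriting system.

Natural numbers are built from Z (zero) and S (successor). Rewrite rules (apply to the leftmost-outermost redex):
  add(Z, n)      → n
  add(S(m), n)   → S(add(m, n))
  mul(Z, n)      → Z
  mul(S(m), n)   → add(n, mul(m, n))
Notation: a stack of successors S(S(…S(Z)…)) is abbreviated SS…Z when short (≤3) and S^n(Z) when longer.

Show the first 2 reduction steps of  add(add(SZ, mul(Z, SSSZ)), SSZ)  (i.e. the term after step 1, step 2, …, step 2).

Answer: after 2 steps: S(add(add(Z, mul(Z, SSSZ)), SSZ))

Working:
  start: add(add(SZ, mul(Z, SSSZ)), SSZ)
  step 1: add(S(add(Z, mul(Z, SSSZ))), SSZ)
  step 2: S(add(add(Z, mul(Z, SSSZ)), SSZ))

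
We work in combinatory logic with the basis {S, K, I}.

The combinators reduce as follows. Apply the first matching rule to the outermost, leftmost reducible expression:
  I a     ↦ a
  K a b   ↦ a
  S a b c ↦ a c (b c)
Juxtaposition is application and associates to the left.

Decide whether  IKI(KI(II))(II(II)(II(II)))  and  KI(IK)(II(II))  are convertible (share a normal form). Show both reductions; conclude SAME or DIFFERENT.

Term A:
  start: IKI(KI(II))(II(II)(II(II)))
  step 1: KI(KI(II))(II(II)(II(II)))
  step 2: I(II(II)(II(II)))
  step 3: II(II)(II(II))
  step 4: I(II)(II(II))
  step 5: II(II(II))
  step 6: I(II(II))
  step 7: II(II)
  step 8: I(II)
  step 9: II
  step 10: I

Term B:
  start: KI(IK)(II(II))
  step 1: I(II(II))
  step 2: II(II)
  step 3: I(II)
  step 4: II
  step 5: I

Answer: SAME — A ⇓ I, B ⇓ I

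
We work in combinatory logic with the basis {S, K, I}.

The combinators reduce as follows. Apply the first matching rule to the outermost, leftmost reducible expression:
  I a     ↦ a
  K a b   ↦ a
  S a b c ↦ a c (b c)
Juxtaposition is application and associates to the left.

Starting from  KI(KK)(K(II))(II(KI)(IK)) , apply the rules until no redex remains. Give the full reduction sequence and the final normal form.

  start: KI(KK)(K(II))(II(KI)(IK))
  step 1: I(K(II))(II(KI)(IK))
  step 2: K(II)(II(KI)(IK))
  step 3: II
  step 4: I

Answer: normal form = I  (in 4 steps)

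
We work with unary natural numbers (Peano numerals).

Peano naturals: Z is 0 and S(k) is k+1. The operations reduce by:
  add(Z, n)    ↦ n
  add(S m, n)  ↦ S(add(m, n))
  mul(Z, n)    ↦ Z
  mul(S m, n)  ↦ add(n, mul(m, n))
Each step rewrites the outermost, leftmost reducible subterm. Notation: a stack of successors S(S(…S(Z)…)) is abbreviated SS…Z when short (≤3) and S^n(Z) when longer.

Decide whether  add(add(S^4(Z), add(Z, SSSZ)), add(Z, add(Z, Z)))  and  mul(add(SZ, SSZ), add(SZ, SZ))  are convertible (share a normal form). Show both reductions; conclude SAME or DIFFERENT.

Term A:
  start: add(add(S^4(Z), add(Z, SSSZ)), add(Z, add(Z, Z)))
  step 1: add(S(add(SSSZ, add(Z, SSSZ))), add(Z, add(Z, Z)))
  step 2: S(add(add(SSSZ, add(Z, SSSZ)), add(Z, add(Z, Z))))
  step 3: S(add(S(add(SSZ, add(Z, SSSZ))), add(Z, add(Z, Z))))
  step 4: S(S(add(add(SSZ, add(Z, SSSZ)), add(Z, add(Z, Z)))))
  step 5: S(S(add(S(add(SZ, add(Z, SSSZ))), add(Z, add(Z, Z)))))
  step 6: S(S(S(add(add(SZ, add(Z, SSSZ)), add(Z, add(Z, Z))))))
  step 7: S(S(S(add(S(add(Z, add(Z, SSSZ))), add(Z, add(Z, Z))))))
  step 8: S(S(S(S(add(add(Z, add(Z, SSSZ)), add(Z, add(Z, Z)))))))
  step 9: S(S(S(S(add(add(Z, SSSZ), add(Z, add(Z, Z)))))))
  step 10: S(S(S(S(add(SSSZ, add(Z, add(Z, Z)))))))
  step 11: S(S(S(S(S(add(SSZ, add(Z, add(Z, Z))))))))
  step 12: S(S(S(S(S(S(add(SZ, add(Z, add(Z, Z)))))))))
  step 13: S(S(S(S(S(S(S(add(Z, add(Z, add(Z, Z))))))))))
  step 14: S(S(S(S(S(S(S(add(Z, add(Z, Z)))))))))
  step 15: S(S(S(S(S(S(S(add(Z, Z))))))))
  step 16: S^7(Z)

Term B:
  start: mul(add(SZ, SSZ), add(SZ, SZ))
  step 1: mul(S(add(Z, SSZ)), add(SZ, SZ))
  step 2: add(add(SZ, SZ), mul(add(Z, SSZ), add(SZ, SZ)))
  step 3: add(S(add(Z, SZ)), mul(add(Z, SSZ), add(SZ, SZ)))
  step 4: S(add(add(Z, SZ), mul(add(Z, SSZ), add(SZ, SZ))))
  step 5: S(add(SZ, mul(add(Z, SSZ), add(SZ, SZ))))
  step 6: S(S(add(Z, mul(add(Z, SSZ), add(SZ, SZ)))))
  step 7: S(S(mul(add(Z, SSZ), add(SZ, SZ))))
  step 8: S(S(mul(SSZ, add(SZ, SZ))))
  step 9: S(S(add(add(SZ, SZ), mul(SZ, add(SZ, SZ)))))
  step 10: S(S(add(S(add(Z, SZ)), mul(SZ, add(SZ, SZ)))))
  step 11: S(S(S(add(add(Z, SZ), mul(SZ, add(SZ, SZ))))))
  step 12: S(S(S(add(SZ, mul(SZ, add(SZ, SZ))))))
  step 13: S(S(S(S(add(Z, mul(SZ, add(SZ, SZ)))))))
  step 14: S(S(S(S(mul(SZ, add(SZ, SZ))))))
  step 15: S(S(S(S(add(add(SZ, SZ), mul(Z, add(SZ, SZ)))))))
  step 16: S(S(S(S(add(S(add(Z, SZ)), mul(Z, add(SZ, SZ)))))))
  step 17: S(S(S(S(S(add(add(Z, SZ), mul(Z, add(SZ, SZ))))))))
  step 18: S(S(S(S(S(add(SZ, mul(Z, add(SZ, SZ))))))))
  step 19: S(S(S(S(S(S(add(Z, mul(Z, add(SZ, SZ)))))))))
  step 20: S(S(S(S(S(S(mul(Z, add(SZ, SZ))))))))
  step 21: S^6(Z)

Answer: DIFFERENT — A ⇓ S^7(Z), B ⇓ S^6(Z)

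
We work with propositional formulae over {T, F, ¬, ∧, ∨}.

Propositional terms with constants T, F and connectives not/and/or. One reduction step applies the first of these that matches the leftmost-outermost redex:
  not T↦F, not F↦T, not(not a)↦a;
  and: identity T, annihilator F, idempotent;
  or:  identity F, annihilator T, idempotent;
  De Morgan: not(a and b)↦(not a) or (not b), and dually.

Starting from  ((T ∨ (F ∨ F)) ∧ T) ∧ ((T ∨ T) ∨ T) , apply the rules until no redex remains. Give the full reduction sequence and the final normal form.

Answer: normal form = T  (in 4 steps)

Derivation:
  start: ((T ∨ (F ∨ F)) ∧ T) ∧ ((T ∨ T) ∨ T)
  →1  (T ∨ (F ∨ F)) ∧ ((T ∨ T) ∨ T)
  →2  T ∧ ((T ∨ T) ∨ T)
  →3  (T ∨ T) ∨ T
  →4  T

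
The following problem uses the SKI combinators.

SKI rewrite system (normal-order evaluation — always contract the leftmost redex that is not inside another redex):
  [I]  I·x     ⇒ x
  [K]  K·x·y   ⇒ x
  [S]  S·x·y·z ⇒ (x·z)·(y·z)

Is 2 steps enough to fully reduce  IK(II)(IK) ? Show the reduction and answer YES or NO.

  start: IK(II)(IK)
  step 1: K(II)(IK)
  step 2: II

Answer: NO — after 2 steps the term is II, not yet normal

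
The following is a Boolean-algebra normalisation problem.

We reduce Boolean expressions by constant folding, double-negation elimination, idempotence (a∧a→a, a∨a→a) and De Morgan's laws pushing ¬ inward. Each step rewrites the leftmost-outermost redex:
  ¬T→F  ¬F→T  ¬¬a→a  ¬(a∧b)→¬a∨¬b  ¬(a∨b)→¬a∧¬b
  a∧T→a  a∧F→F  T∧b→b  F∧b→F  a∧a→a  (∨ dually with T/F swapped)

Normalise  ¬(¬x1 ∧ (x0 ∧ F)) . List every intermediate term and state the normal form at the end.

  start: ¬(¬x1 ∧ (x0 ∧ F))
  step 1: ¬¬x1 ∨ ¬(x0 ∧ F)
  step 2: x1 ∨ ¬(x0 ∧ F)
  step 3: x1 ∨ (¬x0 ∨ ¬F)
  step 4: x1 ∨ (¬x0 ∨ T)
  step 5: x1 ∨ T
  step 6: T

Answer: normal form = T  (in 6 steps)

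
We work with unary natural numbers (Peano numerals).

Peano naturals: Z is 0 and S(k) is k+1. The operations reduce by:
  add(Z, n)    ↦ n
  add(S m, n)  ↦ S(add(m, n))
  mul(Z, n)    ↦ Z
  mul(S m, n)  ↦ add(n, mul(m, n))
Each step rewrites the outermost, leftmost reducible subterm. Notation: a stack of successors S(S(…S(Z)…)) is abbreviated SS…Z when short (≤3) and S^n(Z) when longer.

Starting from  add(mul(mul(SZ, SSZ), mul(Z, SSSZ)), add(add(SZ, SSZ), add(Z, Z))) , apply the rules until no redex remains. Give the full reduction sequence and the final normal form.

  start: add(mul(mul(SZ, SSZ), mul(Z, SSSZ)), add(add(SZ, SSZ), add(Z, Z)))
  [1] add(mul(add(SSZ, mul(Z, SSZ)), mul(Z, SSSZ)), add(add(SZ, SSZ), add(Z, Z)))
  [2] add(mul(S(add(SZ, mul(Z, SSZ))), mul(Z, SSSZ)), add(add(SZ, SSZ), add(Z, Z)))
  [3] add(add(mul(Z, SSSZ), mul(add(SZ, mul(Z, SSZ)), mul(Z, SSSZ))), add(add(SZ, SSZ), add(Z, Z)))
  [4] add(add(Z, mul(add(SZ, mul(Z, SSZ)), mul(Z, SSSZ))), add(add(SZ, SSZ), add(Z, Z)))
  [5] add(mul(add(SZ, mul(Z, SSZ)), mul(Z, SSSZ)), add(add(SZ, SSZ), add(Z, Z)))
  [6] add(mul(S(add(Z, mul(Z, SSZ))), mul(Z, SSSZ)), add(add(SZ, SSZ), add(Z, Z)))
  [7] add(add(mul(Z, SSSZ), mul(add(Z, mul(Z, SSZ)), mul(Z, SSSZ))), add(add(SZ, SSZ), add(Z, Z)))
  [8] add(add(Z, mul(add(Z, mul(Z, SSZ)), mul(Z, SSSZ))), add(add(SZ, SSZ), add(Z, Z)))
  [9] add(mul(add(Z, mul(Z, SSZ)), mul(Z, SSSZ)), add(add(SZ, SSZ), add(Z, Z)))
  [10] add(mul(mul(Z, SSZ), mul(Z, SSSZ)), add(add(SZ, SSZ), add(Z, Z)))
  [11] add(mul(Z, mul(Z, SSSZ)), add(add(SZ, SSZ), add(Z, Z)))
  [12] add(Z, add(add(SZ, SSZ), add(Z, Z)))
  [13] add(add(SZ, SSZ), add(Z, Z))
  [14] add(S(add(Z, SSZ)), add(Z, Z))
  [15] S(add(add(Z, SSZ), add(Z, Z)))
  [16] S(add(SSZ, add(Z, Z)))
  [17] S(S(add(SZ, add(Z, Z))))
  [18] S(S(S(add(Z, add(Z, Z)))))
  [19] S(S(S(add(Z, Z))))
  [20] SSSZ

Answer: normal form = SSSZ  (in 20 steps)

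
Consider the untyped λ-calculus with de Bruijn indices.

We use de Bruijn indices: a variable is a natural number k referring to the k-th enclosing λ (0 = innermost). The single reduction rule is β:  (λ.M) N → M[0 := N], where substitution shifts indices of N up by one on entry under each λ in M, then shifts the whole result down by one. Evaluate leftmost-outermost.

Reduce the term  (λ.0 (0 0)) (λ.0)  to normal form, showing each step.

Answer: normal form = λ.0  (in 3 steps)

Working:
  start: (λ.0 (0 0)) (λ.0)
  step 1: (λ.0) ((λ.0) (λ.0))
  step 2: (λ.0) (λ.0)
  step 3: λ.0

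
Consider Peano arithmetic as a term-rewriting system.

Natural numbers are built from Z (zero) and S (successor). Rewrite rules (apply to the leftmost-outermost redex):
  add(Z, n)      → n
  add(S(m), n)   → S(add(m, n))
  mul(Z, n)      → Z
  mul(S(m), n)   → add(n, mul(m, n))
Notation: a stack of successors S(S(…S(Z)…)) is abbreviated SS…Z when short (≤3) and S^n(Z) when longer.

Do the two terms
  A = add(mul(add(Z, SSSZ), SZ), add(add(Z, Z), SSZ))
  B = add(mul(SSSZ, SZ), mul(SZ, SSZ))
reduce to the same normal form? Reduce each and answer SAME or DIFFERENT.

Term A:
  start: add(mul(add(Z, SSSZ), SZ), add(add(Z, Z), SSZ))
  →1  add(mul(SSSZ, SZ), add(add(Z, Z), SSZ))
  →2  add(add(SZ, mul(SSZ, SZ)), add(add(Z, Z), SSZ))
  →3  add(S(add(Z, mul(SSZ, SZ))), add(add(Z, Z), SSZ))
  →4  S(add(add(Z, mul(SSZ, SZ)), add(add(Z, Z), SSZ)))
  →5  S(add(mul(SSZ, SZ), add(add(Z, Z), SSZ)))
  →6  S(add(add(SZ, mul(SZ, SZ)), add(add(Z, Z), SSZ)))
  →7  S(add(S(add(Z, mul(SZ, SZ))), add(add(Z, Z), SSZ)))
  →8  S(S(add(add(Z, mul(SZ, SZ)), add(add(Z, Z), SSZ))))
  →9  S(S(add(mul(SZ, SZ), add(add(Z, Z), SSZ))))
  →10  S(S(add(add(SZ, mul(Z, SZ)), add(add(Z, Z), SSZ))))
  →11  S(S(add(S(add(Z, mul(Z, SZ))), add(add(Z, Z), SSZ))))
  →12  S(S(S(add(add(Z, mul(Z, SZ)), add(add(Z, Z), SSZ)))))
  →13  S(S(S(add(mul(Z, SZ), add(add(Z, Z), SSZ)))))
  →14  S(S(S(add(Z, add(add(Z, Z), SSZ)))))
  →15  S(S(S(add(add(Z, Z), SSZ))))
  →16  S(S(S(add(Z, SSZ))))
  →17  S^5(Z)

Term B:
  start: add(mul(SSSZ, SZ), mul(SZ, SSZ))
  →1  add(add(SZ, mul(SSZ, SZ)), mul(SZ, SSZ))
  →2  add(S(add(Z, mul(SSZ, SZ))), mul(SZ, SSZ))
  →3  S(add(add(Z, mul(SSZ, SZ)), mul(SZ, SSZ)))
  →4  S(add(mul(SSZ, SZ), mul(SZ, SSZ)))
  →5  S(add(add(SZ, mul(SZ, SZ)), mul(SZ, SSZ)))
  →6  S(add(S(add(Z, mul(SZ, SZ))), mul(SZ, SSZ)))
  →7  S(S(add(add(Z, mul(SZ, SZ)), mul(SZ, SSZ))))
  →8  S(S(add(mul(SZ, SZ), mul(SZ, SSZ))))
  →9  S(S(add(add(SZ, mul(Z, SZ)), mul(SZ, SSZ))))
  →10  S(S(add(S(add(Z, mul(Z, SZ))), mul(SZ, SSZ))))
  →11  S(S(S(add(add(Z, mul(Z, SZ)), mul(SZ, SSZ)))))
  →12  S(S(S(add(mul(Z, SZ), mul(SZ, SSZ)))))
  →13  S(S(S(add(Z, mul(SZ, SSZ)))))
  →14  S(S(S(mul(SZ, SSZ))))
  →15  S(S(S(add(SSZ, mul(Z, SSZ)))))
  →16  S(S(S(S(add(SZ, mul(Z, SSZ))))))
  →17  S(S(S(S(S(add(Z, mul(Z, SSZ)))))))
  →18  S(S(S(S(S(mul(Z, SSZ))))))
  →19  S^5(Z)

Answer: SAME — A ⇓ S^5(Z), B ⇓ S^5(Z)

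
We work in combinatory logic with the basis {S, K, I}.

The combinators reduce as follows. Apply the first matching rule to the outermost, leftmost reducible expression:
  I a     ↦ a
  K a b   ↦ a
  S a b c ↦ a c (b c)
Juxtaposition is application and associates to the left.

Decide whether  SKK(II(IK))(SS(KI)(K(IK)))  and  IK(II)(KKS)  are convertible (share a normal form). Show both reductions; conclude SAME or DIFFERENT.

Term A:
  start: SKK(II(IK))(SS(KI)(K(IK)))
  step 1: K(II(IK))(K(II(IK)))(SS(KI)(K(IK)))
  step 2: II(IK)(SS(KI)(K(IK)))
  step 3: I(IK)(SS(KI)(K(IK)))
  step 4: IK(SS(KI)(K(IK)))
  step 5: K(SS(KI)(K(IK)))
  step 6: K(S(K(IK))(KI(K(IK))))
  step 7: K(S(KK)(KI(K(IK))))
  step 8: K(S(KK)I)

Term B:
  start: IK(II)(KKS)
  step 1: K(II)(KKS)
  step 2: II
  step 3: I

Answer: DIFFERENT — A ⇓ K(S(KK)I), B ⇓ I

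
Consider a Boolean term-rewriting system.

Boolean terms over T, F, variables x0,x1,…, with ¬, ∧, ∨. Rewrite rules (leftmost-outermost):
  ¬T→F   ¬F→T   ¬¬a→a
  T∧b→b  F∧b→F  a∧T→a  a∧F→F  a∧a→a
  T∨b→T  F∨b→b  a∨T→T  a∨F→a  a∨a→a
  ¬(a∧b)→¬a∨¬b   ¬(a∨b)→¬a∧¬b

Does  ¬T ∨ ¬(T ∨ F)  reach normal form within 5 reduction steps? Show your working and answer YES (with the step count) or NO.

  start: ¬T ∨ ¬(T ∨ F)
  →1  F ∨ ¬(T ∨ F)
  →2  ¬(T ∨ F)
  →3  ¬T ∧ ¬F
  →4  F ∧ ¬F
  →5  F

Answer: YES — reaches normal form F in 5 ≤ 5 steps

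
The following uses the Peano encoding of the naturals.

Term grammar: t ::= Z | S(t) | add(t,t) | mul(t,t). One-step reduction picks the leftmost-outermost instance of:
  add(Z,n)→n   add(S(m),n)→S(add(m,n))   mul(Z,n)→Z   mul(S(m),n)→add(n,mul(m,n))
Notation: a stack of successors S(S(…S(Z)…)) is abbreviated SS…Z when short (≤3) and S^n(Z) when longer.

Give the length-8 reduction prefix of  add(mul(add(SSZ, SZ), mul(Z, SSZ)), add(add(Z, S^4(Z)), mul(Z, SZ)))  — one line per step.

  start: add(mul(add(SSZ, SZ), mul(Z, SSZ)), add(add(Z, S^4(Z)), mul(Z, SZ)))
  step 1: add(mul(S(add(SZ, SZ)), mul(Z, SSZ)), add(add(Z, S^4(Z)), mul(Z, SZ)))
  step 2: add(add(mul(Z, SSZ), mul(add(SZ, SZ), mul(Z, SSZ))), add(add(Z, S^4(Z)), mul(Z, SZ)))
  step 3: add(add(Z, mul(add(SZ, SZ), mul(Z, SSZ))), add(add(Z, S^4(Z)), mul(Z, SZ)))
  step 4: add(mul(add(SZ, SZ), mul(Z, SSZ)), add(add(Z, S^4(Z)), mul(Z, SZ)))
  step 5: add(mul(S(add(Z, SZ)), mul(Z, SSZ)), add(add(Z, S^4(Z)), mul(Z, SZ)))
  step 6: add(add(mul(Z, SSZ), mul(add(Z, SZ), mul(Z, SSZ))), add(add(Z, S^4(Z)), mul(Z, SZ)))
  step 7: add(add(Z, mul(add(Z, SZ), mul(Z, SSZ))), add(add(Z, S^4(Z)), mul(Z, SZ)))
  step 8: add(mul(add(Z, SZ), mul(Z, SSZ)), add(add(Z, S^4(Z)), mul(Z, SZ)))

Answer: after 8 steps: add(mul(add(Z, SZ), mul(Z, SSZ)), add(add(Z, S^4(Z)), mul(Z, SZ)))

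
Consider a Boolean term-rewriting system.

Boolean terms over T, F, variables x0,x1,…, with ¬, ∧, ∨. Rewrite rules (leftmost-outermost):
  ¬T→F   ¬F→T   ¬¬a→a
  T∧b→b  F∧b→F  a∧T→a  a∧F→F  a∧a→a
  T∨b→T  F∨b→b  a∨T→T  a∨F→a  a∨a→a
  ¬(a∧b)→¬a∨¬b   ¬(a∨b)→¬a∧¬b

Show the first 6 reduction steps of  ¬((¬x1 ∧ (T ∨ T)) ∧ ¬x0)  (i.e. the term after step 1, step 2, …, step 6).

Answer: after 6 steps: (x1 ∨ F) ∨ ¬¬x0

Derivation:
  start: ¬((¬x1 ∧ (T ∨ T)) ∧ ¬x0)
  step 1: ¬(¬x1 ∧ (T ∨ T)) ∨ ¬¬x0
  step 2: (¬¬x1 ∨ ¬(T ∨ T)) ∨ ¬¬x0
  step 3: (x1 ∨ ¬(T ∨ T)) ∨ ¬¬x0
  step 4: (x1 ∨ (¬T ∧ ¬T)) ∨ ¬¬x0
  step 5: (x1 ∨ ¬T) ∨ ¬¬x0
  step 6: (x1 ∨ F) ∨ ¬¬x0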